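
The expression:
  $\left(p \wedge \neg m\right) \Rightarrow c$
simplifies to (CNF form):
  $c \vee m \vee \neg p$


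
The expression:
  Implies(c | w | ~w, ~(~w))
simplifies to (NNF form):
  w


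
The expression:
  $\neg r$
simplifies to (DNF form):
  $\neg r$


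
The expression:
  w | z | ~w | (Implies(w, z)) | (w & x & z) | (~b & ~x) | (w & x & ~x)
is always true.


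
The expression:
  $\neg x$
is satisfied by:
  {x: False}


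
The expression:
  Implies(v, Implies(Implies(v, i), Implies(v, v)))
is always true.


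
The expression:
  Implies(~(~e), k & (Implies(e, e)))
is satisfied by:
  {k: True, e: False}
  {e: False, k: False}
  {e: True, k: True}


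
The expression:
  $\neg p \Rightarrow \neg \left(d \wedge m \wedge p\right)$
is always true.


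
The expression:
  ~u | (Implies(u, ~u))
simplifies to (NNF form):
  ~u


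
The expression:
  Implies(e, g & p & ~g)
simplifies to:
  ~e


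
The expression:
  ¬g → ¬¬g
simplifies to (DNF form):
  g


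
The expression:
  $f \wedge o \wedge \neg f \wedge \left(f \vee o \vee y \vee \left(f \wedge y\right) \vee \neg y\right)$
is never true.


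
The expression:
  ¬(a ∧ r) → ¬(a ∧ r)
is always true.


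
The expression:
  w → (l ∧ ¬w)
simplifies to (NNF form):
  ¬w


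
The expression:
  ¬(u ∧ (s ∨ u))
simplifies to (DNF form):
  ¬u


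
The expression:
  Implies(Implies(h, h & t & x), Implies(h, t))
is always true.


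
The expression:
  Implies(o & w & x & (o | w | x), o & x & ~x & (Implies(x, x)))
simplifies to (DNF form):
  ~o | ~w | ~x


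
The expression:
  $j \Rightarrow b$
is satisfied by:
  {b: True, j: False}
  {j: False, b: False}
  {j: True, b: True}


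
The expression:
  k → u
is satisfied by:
  {u: True, k: False}
  {k: False, u: False}
  {k: True, u: True}


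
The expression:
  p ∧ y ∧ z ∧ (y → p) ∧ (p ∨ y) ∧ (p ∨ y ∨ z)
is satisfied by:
  {z: True, p: True, y: True}


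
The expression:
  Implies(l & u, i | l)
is always true.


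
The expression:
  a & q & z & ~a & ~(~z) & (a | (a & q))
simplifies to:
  False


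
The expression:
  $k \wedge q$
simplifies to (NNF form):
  $k \wedge q$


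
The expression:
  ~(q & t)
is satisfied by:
  {t: False, q: False}
  {q: True, t: False}
  {t: True, q: False}


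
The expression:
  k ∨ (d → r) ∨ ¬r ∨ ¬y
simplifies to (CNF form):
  True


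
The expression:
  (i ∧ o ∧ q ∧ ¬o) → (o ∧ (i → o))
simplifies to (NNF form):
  True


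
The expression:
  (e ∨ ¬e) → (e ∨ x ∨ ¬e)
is always true.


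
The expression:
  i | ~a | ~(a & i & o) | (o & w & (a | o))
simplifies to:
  True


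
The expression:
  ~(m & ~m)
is always true.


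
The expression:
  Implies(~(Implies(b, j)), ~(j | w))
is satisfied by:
  {j: True, w: False, b: False}
  {w: False, b: False, j: False}
  {j: True, b: True, w: False}
  {b: True, w: False, j: False}
  {j: True, w: True, b: False}
  {w: True, j: False, b: False}
  {j: True, b: True, w: True}


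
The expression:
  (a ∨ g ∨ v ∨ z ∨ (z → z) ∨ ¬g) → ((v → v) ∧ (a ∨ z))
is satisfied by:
  {a: True, z: True}
  {a: True, z: False}
  {z: True, a: False}


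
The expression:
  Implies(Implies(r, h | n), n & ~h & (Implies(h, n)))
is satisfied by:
  {r: True, n: True, h: False}
  {r: True, n: False, h: False}
  {n: True, r: False, h: False}


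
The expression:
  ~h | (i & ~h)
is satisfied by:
  {h: False}


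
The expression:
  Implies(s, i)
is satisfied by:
  {i: True, s: False}
  {s: False, i: False}
  {s: True, i: True}


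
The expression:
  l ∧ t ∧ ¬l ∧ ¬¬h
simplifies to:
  False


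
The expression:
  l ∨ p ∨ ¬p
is always true.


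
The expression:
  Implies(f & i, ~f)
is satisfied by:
  {i: False, f: False}
  {f: True, i: False}
  {i: True, f: False}


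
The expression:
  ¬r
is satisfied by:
  {r: False}


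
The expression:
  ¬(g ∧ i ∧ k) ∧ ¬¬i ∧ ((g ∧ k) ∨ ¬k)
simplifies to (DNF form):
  i ∧ ¬k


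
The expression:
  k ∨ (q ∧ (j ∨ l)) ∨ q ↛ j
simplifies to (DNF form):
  k ∨ q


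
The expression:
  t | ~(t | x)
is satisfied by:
  {t: True, x: False}
  {x: False, t: False}
  {x: True, t: True}


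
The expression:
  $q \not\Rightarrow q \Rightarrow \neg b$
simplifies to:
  $\text{True}$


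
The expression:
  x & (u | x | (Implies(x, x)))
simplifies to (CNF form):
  x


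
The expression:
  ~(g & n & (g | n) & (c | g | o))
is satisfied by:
  {g: False, n: False}
  {n: True, g: False}
  {g: True, n: False}


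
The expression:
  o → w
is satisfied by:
  {w: True, o: False}
  {o: False, w: False}
  {o: True, w: True}


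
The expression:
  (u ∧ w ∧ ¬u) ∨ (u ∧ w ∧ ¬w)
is never true.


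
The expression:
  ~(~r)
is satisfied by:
  {r: True}


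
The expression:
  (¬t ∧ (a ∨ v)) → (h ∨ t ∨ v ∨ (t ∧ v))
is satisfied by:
  {t: True, v: True, h: True, a: False}
  {t: True, v: True, h: False, a: False}
  {t: True, h: True, v: False, a: False}
  {t: True, h: False, v: False, a: False}
  {v: True, h: True, t: False, a: False}
  {v: True, h: False, t: False, a: False}
  {h: True, t: False, v: False, a: False}
  {h: False, t: False, v: False, a: False}
  {a: True, t: True, v: True, h: True}
  {a: True, t: True, v: True, h: False}
  {a: True, t: True, h: True, v: False}
  {a: True, t: True, h: False, v: False}
  {a: True, v: True, h: True, t: False}
  {a: True, v: True, h: False, t: False}
  {a: True, h: True, v: False, t: False}


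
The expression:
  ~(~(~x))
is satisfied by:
  {x: False}


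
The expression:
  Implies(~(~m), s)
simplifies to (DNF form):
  s | ~m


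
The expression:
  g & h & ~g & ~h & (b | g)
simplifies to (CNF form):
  False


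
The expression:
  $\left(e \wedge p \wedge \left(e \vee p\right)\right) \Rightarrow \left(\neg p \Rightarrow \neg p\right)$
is always true.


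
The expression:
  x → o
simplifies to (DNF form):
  o ∨ ¬x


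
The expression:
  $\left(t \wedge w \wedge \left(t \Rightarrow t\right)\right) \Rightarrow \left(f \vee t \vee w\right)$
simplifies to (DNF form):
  $\text{True}$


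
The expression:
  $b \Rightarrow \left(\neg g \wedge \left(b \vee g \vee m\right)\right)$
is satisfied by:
  {g: False, b: False}
  {b: True, g: False}
  {g: True, b: False}


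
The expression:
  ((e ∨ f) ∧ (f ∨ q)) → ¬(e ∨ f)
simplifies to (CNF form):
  ¬f ∧ (¬e ∨ ¬q)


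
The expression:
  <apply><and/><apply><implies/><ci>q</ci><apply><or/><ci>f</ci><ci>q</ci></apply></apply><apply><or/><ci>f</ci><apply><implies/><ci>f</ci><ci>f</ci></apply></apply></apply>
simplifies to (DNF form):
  <true/>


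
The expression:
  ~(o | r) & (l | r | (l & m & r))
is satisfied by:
  {l: True, o: False, r: False}


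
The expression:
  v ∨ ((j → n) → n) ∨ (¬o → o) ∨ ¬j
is always true.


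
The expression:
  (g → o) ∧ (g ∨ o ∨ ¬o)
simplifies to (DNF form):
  o ∨ ¬g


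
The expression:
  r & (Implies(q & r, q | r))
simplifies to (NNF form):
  r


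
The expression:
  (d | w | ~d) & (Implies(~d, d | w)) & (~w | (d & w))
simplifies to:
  d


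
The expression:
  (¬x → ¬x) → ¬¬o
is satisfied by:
  {o: True}


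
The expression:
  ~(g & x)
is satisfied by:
  {g: False, x: False}
  {x: True, g: False}
  {g: True, x: False}


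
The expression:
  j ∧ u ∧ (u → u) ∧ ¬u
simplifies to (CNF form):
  False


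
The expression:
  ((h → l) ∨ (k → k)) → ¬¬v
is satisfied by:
  {v: True}


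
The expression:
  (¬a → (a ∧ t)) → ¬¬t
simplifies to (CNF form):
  t ∨ ¬a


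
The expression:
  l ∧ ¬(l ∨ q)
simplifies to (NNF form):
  False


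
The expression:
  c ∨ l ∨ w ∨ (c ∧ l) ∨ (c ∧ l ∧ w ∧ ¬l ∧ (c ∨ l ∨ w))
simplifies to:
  c ∨ l ∨ w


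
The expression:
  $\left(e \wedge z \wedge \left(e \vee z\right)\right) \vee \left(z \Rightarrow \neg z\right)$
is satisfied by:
  {e: True, z: False}
  {z: False, e: False}
  {z: True, e: True}


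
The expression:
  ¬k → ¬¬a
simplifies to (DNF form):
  a ∨ k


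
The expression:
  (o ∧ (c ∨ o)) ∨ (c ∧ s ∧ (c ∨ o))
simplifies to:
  o ∨ (c ∧ s)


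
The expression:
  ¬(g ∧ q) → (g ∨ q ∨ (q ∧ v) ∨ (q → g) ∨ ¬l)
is always true.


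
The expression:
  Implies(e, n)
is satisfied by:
  {n: True, e: False}
  {e: False, n: False}
  {e: True, n: True}


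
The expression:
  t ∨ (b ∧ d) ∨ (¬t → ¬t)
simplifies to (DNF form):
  True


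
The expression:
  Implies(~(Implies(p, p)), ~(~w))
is always true.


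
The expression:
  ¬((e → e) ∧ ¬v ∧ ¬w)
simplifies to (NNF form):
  v ∨ w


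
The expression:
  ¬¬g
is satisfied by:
  {g: True}


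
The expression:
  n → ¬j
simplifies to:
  ¬j ∨ ¬n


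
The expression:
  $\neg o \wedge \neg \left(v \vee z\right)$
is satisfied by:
  {v: False, o: False, z: False}


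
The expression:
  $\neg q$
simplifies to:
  $\neg q$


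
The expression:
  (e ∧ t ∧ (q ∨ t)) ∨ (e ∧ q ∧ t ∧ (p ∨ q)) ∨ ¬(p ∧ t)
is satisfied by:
  {e: True, p: False, t: False}
  {p: False, t: False, e: False}
  {t: True, e: True, p: False}
  {t: True, p: False, e: False}
  {e: True, p: True, t: False}
  {p: True, e: False, t: False}
  {t: True, p: True, e: True}


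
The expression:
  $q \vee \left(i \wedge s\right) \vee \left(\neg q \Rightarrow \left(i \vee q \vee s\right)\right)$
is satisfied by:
  {i: True, q: True, s: True}
  {i: True, q: True, s: False}
  {i: True, s: True, q: False}
  {i: True, s: False, q: False}
  {q: True, s: True, i: False}
  {q: True, s: False, i: False}
  {s: True, q: False, i: False}


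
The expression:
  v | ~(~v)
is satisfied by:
  {v: True}


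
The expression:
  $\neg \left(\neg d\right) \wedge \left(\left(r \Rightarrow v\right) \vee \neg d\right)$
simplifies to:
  $d \wedge \left(v \vee \neg r\right)$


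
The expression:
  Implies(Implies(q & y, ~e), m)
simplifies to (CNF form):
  (e | m) & (m | q) & (m | y)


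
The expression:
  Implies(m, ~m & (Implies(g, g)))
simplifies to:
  ~m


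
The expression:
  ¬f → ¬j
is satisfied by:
  {f: True, j: False}
  {j: False, f: False}
  {j: True, f: True}


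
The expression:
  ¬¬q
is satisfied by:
  {q: True}


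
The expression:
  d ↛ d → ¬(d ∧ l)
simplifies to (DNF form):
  True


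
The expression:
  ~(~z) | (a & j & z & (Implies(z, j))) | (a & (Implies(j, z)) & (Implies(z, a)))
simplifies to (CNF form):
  (a | z) & (z | ~j)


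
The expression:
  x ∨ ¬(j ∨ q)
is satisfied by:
  {x: True, q: False, j: False}
  {j: True, x: True, q: False}
  {x: True, q: True, j: False}
  {j: True, x: True, q: True}
  {j: False, q: False, x: False}


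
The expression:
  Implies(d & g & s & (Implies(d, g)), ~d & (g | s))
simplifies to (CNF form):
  ~d | ~g | ~s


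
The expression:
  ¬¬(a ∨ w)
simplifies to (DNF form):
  a ∨ w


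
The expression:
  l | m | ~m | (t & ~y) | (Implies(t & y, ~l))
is always true.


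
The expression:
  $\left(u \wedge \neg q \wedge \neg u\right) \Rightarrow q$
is always true.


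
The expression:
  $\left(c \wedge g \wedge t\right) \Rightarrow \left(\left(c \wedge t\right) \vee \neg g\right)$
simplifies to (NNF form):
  $\text{True}$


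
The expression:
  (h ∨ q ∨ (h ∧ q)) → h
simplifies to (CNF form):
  h ∨ ¬q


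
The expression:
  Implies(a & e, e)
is always true.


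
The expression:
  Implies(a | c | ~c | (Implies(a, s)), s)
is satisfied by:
  {s: True}


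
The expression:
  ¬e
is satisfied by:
  {e: False}


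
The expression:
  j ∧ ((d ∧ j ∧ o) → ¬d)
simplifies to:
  j ∧ (¬d ∨ ¬o)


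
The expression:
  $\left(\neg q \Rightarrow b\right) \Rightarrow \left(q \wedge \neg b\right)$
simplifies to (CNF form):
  $\neg b$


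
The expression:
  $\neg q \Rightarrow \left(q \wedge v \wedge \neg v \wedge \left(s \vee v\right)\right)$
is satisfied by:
  {q: True}


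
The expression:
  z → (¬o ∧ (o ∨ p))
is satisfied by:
  {p: True, o: False, z: False}
  {o: False, z: False, p: False}
  {p: True, o: True, z: False}
  {o: True, p: False, z: False}
  {z: True, p: True, o: False}


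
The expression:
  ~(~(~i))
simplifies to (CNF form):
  ~i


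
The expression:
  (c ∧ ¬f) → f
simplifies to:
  f ∨ ¬c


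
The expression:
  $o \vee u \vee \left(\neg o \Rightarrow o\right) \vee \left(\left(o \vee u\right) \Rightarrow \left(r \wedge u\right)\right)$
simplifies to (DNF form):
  $\text{True}$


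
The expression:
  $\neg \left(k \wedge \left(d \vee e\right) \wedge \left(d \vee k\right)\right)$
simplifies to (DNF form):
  $\left(\neg d \wedge \neg e\right) \vee \neg k$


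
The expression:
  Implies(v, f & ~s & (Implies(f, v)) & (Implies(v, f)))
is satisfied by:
  {f: True, v: False, s: False}
  {f: False, v: False, s: False}
  {s: True, f: True, v: False}
  {s: True, f: False, v: False}
  {v: True, f: True, s: False}


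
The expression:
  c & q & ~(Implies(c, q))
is never true.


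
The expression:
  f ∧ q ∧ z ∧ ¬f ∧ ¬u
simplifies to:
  False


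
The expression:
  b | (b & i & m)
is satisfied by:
  {b: True}


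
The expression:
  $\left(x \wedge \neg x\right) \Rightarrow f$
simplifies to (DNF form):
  $\text{True}$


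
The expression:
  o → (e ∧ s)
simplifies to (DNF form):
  (e ∧ s) ∨ ¬o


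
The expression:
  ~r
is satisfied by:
  {r: False}


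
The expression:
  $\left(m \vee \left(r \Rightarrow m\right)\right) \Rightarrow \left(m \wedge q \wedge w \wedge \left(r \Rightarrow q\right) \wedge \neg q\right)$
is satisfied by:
  {r: True, m: False}


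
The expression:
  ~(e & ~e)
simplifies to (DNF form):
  True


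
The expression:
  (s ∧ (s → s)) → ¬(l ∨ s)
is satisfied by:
  {s: False}


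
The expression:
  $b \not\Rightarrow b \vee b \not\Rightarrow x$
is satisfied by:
  {b: True, x: False}


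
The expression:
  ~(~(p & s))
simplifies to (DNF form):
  p & s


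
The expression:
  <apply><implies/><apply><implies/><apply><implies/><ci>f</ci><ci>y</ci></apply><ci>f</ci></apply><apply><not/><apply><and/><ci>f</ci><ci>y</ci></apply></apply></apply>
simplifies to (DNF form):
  <apply><or/><apply><not/><ci>f</ci></apply><apply><not/><ci>y</ci></apply></apply>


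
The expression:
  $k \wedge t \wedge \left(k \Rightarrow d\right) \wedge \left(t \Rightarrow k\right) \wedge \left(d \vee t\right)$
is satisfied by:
  {t: True, d: True, k: True}


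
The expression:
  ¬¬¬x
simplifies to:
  ¬x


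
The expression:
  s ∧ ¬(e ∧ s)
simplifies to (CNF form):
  s ∧ ¬e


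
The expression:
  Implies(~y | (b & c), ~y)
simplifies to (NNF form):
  ~b | ~c | ~y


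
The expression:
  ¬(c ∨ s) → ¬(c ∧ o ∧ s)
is always true.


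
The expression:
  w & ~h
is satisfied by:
  {w: True, h: False}


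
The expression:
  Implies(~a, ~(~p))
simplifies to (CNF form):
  a | p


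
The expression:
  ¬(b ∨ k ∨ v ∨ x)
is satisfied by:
  {x: False, v: False, k: False, b: False}


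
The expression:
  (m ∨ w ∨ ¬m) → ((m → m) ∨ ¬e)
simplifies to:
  True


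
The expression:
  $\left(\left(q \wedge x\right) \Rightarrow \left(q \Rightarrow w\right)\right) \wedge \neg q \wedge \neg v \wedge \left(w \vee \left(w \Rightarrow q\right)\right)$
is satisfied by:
  {q: False, v: False}


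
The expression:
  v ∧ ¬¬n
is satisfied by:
  {n: True, v: True}


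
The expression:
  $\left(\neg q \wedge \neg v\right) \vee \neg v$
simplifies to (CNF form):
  $\neg v$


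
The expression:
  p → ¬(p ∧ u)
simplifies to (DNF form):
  ¬p ∨ ¬u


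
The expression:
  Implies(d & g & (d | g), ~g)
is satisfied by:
  {g: False, d: False}
  {d: True, g: False}
  {g: True, d: False}


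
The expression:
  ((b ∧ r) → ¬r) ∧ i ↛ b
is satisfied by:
  {i: True, b: False}


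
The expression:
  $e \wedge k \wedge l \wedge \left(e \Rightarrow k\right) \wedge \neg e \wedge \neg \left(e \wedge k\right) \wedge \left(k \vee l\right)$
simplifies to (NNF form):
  $\text{False}$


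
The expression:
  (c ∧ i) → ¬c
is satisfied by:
  {c: False, i: False}
  {i: True, c: False}
  {c: True, i: False}


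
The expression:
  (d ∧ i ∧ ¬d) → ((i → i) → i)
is always true.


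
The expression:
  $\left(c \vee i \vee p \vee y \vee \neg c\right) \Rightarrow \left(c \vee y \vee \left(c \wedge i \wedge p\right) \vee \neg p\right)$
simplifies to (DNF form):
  $c \vee y \vee \neg p$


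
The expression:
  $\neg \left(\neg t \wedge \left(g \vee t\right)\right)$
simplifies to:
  $t \vee \neg g$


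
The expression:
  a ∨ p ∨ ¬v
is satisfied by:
  {a: True, p: True, v: False}
  {a: True, v: False, p: False}
  {p: True, v: False, a: False}
  {p: False, v: False, a: False}
  {a: True, p: True, v: True}
  {a: True, v: True, p: False}
  {p: True, v: True, a: False}


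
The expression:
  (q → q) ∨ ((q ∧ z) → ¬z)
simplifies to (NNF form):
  True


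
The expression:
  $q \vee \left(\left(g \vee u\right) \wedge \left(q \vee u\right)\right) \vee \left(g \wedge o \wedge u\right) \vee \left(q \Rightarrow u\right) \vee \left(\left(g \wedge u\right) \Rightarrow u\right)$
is always true.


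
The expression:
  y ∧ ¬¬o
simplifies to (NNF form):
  o ∧ y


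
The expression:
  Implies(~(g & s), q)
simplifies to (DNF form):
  q | (g & s)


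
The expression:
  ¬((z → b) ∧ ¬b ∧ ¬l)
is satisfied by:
  {b: True, z: True, l: True}
  {b: True, z: True, l: False}
  {b: True, l: True, z: False}
  {b: True, l: False, z: False}
  {z: True, l: True, b: False}
  {z: True, l: False, b: False}
  {l: True, z: False, b: False}


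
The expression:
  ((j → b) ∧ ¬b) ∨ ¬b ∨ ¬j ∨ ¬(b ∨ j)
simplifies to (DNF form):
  ¬b ∨ ¬j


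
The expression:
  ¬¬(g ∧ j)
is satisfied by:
  {j: True, g: True}


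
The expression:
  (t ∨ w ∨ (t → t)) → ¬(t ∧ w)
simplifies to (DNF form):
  ¬t ∨ ¬w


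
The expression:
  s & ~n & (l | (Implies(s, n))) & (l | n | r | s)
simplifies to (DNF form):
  l & s & ~n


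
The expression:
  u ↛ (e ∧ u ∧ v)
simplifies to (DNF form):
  (u ∧ ¬e) ∨ (u ∧ ¬v)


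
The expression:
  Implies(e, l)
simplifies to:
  l | ~e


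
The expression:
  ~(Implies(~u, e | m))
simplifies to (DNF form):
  ~e & ~m & ~u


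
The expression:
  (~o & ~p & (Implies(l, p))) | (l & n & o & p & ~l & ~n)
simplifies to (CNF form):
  ~l & ~o & ~p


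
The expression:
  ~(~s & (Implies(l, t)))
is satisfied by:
  {l: True, s: True, t: False}
  {s: True, t: False, l: False}
  {l: True, s: True, t: True}
  {s: True, t: True, l: False}
  {l: True, t: False, s: False}


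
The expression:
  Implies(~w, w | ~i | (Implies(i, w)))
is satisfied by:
  {w: True, i: False}
  {i: False, w: False}
  {i: True, w: True}


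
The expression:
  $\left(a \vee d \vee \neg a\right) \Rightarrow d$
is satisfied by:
  {d: True}


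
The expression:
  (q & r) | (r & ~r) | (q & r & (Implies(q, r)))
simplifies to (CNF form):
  q & r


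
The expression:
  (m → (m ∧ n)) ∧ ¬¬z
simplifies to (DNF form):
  (n ∧ z) ∨ (z ∧ ¬m)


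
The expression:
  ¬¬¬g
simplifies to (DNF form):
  ¬g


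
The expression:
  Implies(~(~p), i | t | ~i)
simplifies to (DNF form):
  True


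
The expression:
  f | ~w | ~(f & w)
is always true.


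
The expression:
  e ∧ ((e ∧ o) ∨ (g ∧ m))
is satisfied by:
  {o: True, m: True, e: True, g: True}
  {o: True, m: True, e: True, g: False}
  {o: True, e: True, g: True, m: False}
  {o: True, e: True, g: False, m: False}
  {m: True, e: True, g: True, o: False}


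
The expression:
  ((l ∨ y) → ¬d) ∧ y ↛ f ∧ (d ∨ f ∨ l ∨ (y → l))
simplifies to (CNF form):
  l ∧ y ∧ ¬d ∧ ¬f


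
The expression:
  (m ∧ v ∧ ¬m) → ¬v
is always true.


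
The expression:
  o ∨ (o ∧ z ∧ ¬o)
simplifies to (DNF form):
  o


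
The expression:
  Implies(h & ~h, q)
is always true.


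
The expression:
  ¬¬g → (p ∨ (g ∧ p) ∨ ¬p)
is always true.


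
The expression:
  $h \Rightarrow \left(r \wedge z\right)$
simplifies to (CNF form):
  $\left(r \vee \neg h\right) \wedge \left(z \vee \neg h\right)$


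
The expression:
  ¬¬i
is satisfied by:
  {i: True}


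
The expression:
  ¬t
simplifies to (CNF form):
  ¬t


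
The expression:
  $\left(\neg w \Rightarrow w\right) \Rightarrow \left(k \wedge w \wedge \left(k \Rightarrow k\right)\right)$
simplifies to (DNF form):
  $k \vee \neg w$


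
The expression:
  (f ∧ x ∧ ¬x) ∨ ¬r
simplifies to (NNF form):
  ¬r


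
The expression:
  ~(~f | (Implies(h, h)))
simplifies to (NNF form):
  False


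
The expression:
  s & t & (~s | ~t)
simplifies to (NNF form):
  False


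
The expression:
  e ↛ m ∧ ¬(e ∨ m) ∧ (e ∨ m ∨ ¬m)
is never true.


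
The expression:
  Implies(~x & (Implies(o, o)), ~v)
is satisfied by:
  {x: True, v: False}
  {v: False, x: False}
  {v: True, x: True}


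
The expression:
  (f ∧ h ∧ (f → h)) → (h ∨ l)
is always true.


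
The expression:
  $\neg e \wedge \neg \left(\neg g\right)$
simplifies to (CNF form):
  $g \wedge \neg e$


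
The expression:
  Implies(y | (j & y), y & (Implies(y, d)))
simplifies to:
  d | ~y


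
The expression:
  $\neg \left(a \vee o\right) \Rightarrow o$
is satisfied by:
  {a: True, o: True}
  {a: True, o: False}
  {o: True, a: False}


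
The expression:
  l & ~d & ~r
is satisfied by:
  {l: True, d: False, r: False}


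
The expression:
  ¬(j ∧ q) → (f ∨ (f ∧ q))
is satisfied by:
  {f: True, j: True, q: True}
  {f: True, j: True, q: False}
  {f: True, q: True, j: False}
  {f: True, q: False, j: False}
  {j: True, q: True, f: False}


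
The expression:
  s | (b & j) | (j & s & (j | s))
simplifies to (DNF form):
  s | (b & j)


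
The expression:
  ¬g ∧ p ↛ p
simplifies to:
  False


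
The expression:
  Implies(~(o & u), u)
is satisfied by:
  {u: True}


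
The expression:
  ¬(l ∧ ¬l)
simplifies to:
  True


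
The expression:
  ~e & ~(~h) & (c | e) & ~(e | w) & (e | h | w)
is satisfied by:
  {h: True, c: True, e: False, w: False}


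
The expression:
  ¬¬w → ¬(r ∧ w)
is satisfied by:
  {w: False, r: False}
  {r: True, w: False}
  {w: True, r: False}


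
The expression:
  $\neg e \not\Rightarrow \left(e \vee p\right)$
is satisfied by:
  {e: False, p: False}


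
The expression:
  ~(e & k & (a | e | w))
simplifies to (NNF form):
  ~e | ~k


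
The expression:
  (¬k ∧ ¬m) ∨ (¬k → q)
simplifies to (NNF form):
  k ∨ q ∨ ¬m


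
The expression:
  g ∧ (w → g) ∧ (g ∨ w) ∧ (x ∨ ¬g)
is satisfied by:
  {x: True, g: True}


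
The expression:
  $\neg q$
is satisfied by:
  {q: False}


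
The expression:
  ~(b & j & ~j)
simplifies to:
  True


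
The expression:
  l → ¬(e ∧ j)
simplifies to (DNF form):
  ¬e ∨ ¬j ∨ ¬l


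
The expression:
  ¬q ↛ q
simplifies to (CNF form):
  True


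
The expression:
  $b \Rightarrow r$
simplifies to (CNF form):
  $r \vee \neg b$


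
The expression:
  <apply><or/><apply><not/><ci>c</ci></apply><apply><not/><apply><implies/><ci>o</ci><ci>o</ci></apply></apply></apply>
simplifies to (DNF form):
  <apply><not/><ci>c</ci></apply>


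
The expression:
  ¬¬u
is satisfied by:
  {u: True}


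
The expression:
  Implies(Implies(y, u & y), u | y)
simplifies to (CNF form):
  u | y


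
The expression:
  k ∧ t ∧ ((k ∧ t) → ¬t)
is never true.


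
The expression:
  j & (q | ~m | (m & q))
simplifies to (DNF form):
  (j & q) | (j & ~m)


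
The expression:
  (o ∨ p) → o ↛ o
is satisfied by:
  {o: False, p: False}


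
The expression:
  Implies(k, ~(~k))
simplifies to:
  True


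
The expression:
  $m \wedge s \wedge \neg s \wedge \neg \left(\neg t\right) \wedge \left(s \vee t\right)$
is never true.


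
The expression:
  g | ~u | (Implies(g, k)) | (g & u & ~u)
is always true.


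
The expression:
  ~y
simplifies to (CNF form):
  ~y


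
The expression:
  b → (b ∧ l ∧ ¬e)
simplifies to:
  (l ∧ ¬e) ∨ ¬b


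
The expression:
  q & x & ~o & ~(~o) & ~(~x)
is never true.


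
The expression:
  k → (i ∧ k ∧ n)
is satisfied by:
  {n: True, i: True, k: False}
  {n: True, i: False, k: False}
  {i: True, n: False, k: False}
  {n: False, i: False, k: False}
  {n: True, k: True, i: True}


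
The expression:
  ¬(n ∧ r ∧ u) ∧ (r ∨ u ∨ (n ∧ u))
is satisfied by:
  {u: True, n: False, r: False}
  {r: True, u: True, n: False}
  {u: True, n: True, r: False}
  {r: True, n: False, u: False}
  {r: True, n: True, u: False}


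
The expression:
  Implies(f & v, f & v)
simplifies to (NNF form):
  True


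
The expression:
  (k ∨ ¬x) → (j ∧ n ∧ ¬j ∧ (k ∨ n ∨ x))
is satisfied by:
  {x: True, k: False}


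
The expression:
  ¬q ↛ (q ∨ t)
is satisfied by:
  {q: False, t: False}


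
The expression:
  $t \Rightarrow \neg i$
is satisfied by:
  {t: False, i: False}
  {i: True, t: False}
  {t: True, i: False}


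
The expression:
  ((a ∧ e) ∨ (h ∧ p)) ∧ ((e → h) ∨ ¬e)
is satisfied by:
  {e: True, p: True, a: True, h: True}
  {e: True, p: True, h: True, a: False}
  {p: True, a: True, h: True, e: False}
  {p: True, h: True, a: False, e: False}
  {e: True, a: True, h: True, p: False}


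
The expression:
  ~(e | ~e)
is never true.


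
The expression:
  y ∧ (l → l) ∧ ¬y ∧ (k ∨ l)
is never true.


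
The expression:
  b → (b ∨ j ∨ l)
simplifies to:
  True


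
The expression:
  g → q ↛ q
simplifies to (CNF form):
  ¬g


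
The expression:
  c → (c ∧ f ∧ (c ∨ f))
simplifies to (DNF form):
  f ∨ ¬c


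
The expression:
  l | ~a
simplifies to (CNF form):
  l | ~a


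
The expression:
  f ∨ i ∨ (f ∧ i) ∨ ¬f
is always true.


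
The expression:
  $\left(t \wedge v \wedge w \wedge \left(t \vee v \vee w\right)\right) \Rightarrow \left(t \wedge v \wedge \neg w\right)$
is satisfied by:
  {w: False, v: False, t: False}
  {t: True, w: False, v: False}
  {v: True, w: False, t: False}
  {t: True, v: True, w: False}
  {w: True, t: False, v: False}
  {t: True, w: True, v: False}
  {v: True, w: True, t: False}


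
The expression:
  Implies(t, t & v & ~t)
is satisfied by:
  {t: False}


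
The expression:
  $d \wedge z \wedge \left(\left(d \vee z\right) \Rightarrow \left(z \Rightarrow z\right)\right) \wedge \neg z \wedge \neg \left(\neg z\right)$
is never true.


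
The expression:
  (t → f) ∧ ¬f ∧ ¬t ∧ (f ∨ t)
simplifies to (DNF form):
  False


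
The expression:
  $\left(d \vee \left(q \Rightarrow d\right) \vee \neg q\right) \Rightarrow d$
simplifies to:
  $d \vee q$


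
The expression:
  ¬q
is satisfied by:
  {q: False}


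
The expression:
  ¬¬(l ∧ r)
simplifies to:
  l ∧ r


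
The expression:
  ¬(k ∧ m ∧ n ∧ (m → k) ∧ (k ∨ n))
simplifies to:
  ¬k ∨ ¬m ∨ ¬n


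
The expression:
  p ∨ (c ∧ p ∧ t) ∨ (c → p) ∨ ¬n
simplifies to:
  p ∨ ¬c ∨ ¬n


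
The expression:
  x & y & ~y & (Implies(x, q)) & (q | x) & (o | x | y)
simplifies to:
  False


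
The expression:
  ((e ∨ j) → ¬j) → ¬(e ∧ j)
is always true.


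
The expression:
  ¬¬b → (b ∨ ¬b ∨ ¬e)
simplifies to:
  True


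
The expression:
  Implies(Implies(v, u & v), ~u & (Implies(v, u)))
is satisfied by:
  {u: False}


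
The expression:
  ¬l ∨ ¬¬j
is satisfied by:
  {j: True, l: False}
  {l: False, j: False}
  {l: True, j: True}


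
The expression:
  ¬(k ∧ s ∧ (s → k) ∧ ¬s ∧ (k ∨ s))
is always true.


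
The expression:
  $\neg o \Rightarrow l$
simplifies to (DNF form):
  $l \vee o$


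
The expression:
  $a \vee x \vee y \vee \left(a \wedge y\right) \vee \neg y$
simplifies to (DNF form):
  $\text{True}$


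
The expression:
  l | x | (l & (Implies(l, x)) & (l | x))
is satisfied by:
  {x: True, l: True}
  {x: True, l: False}
  {l: True, x: False}


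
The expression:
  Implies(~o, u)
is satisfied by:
  {o: True, u: True}
  {o: True, u: False}
  {u: True, o: False}


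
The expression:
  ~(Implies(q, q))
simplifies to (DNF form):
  False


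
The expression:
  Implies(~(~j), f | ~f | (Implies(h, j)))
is always true.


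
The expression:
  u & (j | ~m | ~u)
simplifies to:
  u & (j | ~m)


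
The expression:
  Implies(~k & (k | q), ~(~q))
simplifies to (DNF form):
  True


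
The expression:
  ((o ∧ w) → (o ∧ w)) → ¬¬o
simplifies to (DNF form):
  o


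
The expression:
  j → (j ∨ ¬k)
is always true.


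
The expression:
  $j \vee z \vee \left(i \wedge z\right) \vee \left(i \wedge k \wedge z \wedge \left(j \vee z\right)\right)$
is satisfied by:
  {z: True, j: True}
  {z: True, j: False}
  {j: True, z: False}


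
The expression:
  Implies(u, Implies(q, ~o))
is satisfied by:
  {u: False, q: False, o: False}
  {o: True, u: False, q: False}
  {q: True, u: False, o: False}
  {o: True, q: True, u: False}
  {u: True, o: False, q: False}
  {o: True, u: True, q: False}
  {q: True, u: True, o: False}


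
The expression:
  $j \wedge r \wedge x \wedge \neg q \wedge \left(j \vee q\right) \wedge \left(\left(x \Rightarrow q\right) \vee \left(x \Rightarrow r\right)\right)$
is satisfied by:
  {r: True, j: True, x: True, q: False}


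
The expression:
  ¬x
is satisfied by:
  {x: False}


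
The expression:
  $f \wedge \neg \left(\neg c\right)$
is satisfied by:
  {c: True, f: True}


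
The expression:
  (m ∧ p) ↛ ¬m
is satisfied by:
  {m: True, p: True}


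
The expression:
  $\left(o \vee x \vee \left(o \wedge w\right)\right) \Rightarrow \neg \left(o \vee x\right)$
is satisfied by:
  {x: False, o: False}


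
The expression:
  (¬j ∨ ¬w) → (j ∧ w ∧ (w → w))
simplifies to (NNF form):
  j ∧ w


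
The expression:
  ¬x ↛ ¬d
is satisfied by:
  {d: True, x: False}


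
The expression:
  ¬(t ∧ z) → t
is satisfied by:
  {t: True}


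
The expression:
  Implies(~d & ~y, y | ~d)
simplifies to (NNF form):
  True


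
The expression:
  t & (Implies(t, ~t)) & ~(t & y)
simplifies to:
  False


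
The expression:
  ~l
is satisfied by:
  {l: False}


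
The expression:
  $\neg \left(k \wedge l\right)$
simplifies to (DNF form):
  $\neg k \vee \neg l$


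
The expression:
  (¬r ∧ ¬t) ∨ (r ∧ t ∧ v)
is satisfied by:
  {v: True, t: False, r: False}
  {v: False, t: False, r: False}
  {r: True, t: True, v: True}


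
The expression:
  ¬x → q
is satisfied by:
  {x: True, q: True}
  {x: True, q: False}
  {q: True, x: False}


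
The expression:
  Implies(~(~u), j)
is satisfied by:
  {j: True, u: False}
  {u: False, j: False}
  {u: True, j: True}


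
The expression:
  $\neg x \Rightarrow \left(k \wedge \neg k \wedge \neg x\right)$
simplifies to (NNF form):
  $x$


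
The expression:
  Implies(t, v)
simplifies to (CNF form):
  v | ~t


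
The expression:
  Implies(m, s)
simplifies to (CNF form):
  s | ~m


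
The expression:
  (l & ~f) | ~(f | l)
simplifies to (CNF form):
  ~f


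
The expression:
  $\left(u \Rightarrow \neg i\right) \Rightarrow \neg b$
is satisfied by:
  {u: True, i: True, b: False}
  {u: True, i: False, b: False}
  {i: True, u: False, b: False}
  {u: False, i: False, b: False}
  {b: True, u: True, i: True}


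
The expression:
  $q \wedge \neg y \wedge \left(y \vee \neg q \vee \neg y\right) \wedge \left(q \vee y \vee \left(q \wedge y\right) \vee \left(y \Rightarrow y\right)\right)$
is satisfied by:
  {q: True, y: False}


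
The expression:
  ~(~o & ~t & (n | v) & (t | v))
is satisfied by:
  {t: True, o: True, v: False}
  {t: True, v: False, o: False}
  {o: True, v: False, t: False}
  {o: False, v: False, t: False}
  {t: True, o: True, v: True}
  {t: True, v: True, o: False}
  {o: True, v: True, t: False}


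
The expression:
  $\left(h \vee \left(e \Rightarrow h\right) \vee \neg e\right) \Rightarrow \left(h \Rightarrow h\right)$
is always true.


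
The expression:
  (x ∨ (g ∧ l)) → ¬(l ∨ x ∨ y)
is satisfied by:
  {x: False, l: False, g: False}
  {g: True, x: False, l: False}
  {l: True, x: False, g: False}


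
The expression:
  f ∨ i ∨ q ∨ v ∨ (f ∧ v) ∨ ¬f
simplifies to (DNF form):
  True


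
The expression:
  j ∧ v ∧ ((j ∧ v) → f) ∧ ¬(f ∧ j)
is never true.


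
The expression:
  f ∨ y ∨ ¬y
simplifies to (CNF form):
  True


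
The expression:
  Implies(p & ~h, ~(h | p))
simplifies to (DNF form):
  h | ~p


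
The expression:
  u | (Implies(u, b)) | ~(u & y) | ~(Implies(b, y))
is always true.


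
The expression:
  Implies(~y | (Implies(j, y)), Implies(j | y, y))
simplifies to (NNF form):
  y | ~j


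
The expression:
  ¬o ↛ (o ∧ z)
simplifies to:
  ¬o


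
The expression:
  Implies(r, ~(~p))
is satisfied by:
  {p: True, r: False}
  {r: False, p: False}
  {r: True, p: True}


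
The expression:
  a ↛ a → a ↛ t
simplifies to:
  True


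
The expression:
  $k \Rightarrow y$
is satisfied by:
  {y: True, k: False}
  {k: False, y: False}
  {k: True, y: True}


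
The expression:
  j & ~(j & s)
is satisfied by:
  {j: True, s: False}


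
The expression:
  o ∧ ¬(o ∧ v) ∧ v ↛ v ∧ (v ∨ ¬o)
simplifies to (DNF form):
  False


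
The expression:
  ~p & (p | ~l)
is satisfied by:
  {p: False, l: False}


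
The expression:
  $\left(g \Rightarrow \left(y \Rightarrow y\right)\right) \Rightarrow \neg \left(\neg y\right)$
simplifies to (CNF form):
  $y$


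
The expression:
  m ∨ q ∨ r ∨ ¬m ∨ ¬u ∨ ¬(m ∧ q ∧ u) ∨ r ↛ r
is always true.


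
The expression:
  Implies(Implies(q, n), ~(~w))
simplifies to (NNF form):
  w | (q & ~n)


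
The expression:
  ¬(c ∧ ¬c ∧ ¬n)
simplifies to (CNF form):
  True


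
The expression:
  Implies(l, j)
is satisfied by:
  {j: True, l: False}
  {l: False, j: False}
  {l: True, j: True}


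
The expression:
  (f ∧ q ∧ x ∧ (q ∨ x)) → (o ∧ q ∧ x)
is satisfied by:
  {o: True, q: False, x: False, f: False}
  {f: False, q: False, o: False, x: False}
  {f: True, o: True, q: False, x: False}
  {f: True, q: False, o: False, x: False}
  {x: True, o: True, f: False, q: False}
  {x: True, f: False, q: False, o: False}
  {x: True, f: True, o: True, q: False}
  {x: True, f: True, q: False, o: False}
  {o: True, q: True, x: False, f: False}
  {q: True, x: False, o: False, f: False}
  {f: True, q: True, o: True, x: False}
  {f: True, q: True, x: False, o: False}
  {o: True, q: True, x: True, f: False}
  {q: True, x: True, f: False, o: False}
  {f: True, q: True, x: True, o: True}


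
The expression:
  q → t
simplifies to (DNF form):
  t ∨ ¬q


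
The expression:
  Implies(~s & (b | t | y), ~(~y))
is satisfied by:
  {y: True, s: True, t: False, b: False}
  {y: True, b: True, s: True, t: False}
  {y: True, s: True, t: True, b: False}
  {y: True, b: True, s: True, t: True}
  {y: True, t: False, s: False, b: False}
  {y: True, b: True, t: False, s: False}
  {y: True, t: True, s: False, b: False}
  {y: True, b: True, t: True, s: False}
  {s: True, b: False, t: False, y: False}
  {b: True, s: True, t: False, y: False}
  {s: True, t: True, b: False, y: False}
  {b: True, s: True, t: True, y: False}
  {b: False, t: False, s: False, y: False}


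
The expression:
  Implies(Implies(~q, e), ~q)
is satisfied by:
  {q: False}


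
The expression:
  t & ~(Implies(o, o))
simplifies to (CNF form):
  False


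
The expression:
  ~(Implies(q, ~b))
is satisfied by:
  {b: True, q: True}


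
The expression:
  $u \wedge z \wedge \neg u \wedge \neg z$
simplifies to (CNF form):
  $\text{False}$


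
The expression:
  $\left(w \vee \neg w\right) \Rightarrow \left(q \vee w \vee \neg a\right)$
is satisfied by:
  {q: True, w: True, a: False}
  {q: True, w: False, a: False}
  {w: True, q: False, a: False}
  {q: False, w: False, a: False}
  {a: True, q: True, w: True}
  {a: True, q: True, w: False}
  {a: True, w: True, q: False}


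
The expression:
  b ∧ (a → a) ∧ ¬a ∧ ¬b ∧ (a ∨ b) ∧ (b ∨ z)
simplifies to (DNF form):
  False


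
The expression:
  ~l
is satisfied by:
  {l: False}


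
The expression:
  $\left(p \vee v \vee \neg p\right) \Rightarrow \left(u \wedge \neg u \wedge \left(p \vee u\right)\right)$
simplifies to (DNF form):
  $\text{False}$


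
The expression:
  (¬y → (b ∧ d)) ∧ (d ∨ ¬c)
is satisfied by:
  {d: True, y: True, b: True, c: False}
  {d: True, y: True, b: False, c: False}
  {d: True, c: True, y: True, b: True}
  {d: True, c: True, y: True, b: False}
  {d: True, b: True, y: False, c: False}
  {d: True, c: True, b: True, y: False}
  {y: True, b: True, d: False, c: False}
  {y: True, d: False, b: False, c: False}


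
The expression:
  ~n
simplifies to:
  ~n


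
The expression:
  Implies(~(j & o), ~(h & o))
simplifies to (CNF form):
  j | ~h | ~o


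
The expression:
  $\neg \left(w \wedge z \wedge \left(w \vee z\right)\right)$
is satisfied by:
  {w: False, z: False}
  {z: True, w: False}
  {w: True, z: False}


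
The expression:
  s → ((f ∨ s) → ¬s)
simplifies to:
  ¬s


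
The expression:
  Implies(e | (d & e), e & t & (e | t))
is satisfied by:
  {t: True, e: False}
  {e: False, t: False}
  {e: True, t: True}


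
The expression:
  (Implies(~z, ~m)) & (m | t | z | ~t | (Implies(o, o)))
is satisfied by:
  {z: True, m: False}
  {m: False, z: False}
  {m: True, z: True}


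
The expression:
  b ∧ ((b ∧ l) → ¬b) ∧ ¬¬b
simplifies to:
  b ∧ ¬l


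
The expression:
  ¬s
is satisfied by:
  {s: False}


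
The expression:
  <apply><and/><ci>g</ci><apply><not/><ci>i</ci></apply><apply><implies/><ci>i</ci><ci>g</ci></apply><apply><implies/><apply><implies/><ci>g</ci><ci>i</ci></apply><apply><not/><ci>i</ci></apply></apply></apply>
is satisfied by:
  {g: True, i: False}
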